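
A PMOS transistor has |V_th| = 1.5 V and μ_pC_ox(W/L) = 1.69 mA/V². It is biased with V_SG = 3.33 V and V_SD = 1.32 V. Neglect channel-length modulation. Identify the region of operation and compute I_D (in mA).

V_ov = V_SG − |V_th| = 3.33 − 1.5 = 1.83 V.
Since V_SD = 1.32 V < V_ov = 1.83 V, the device is in the triode region.
I_D = k_p [V_ov · V_SD − ½ V_SD²] = 1.69 × [1.83 × 1.32 − 0.5 × 1.32²] = 2.61 mA.

Triode; I_D = 2.61 mA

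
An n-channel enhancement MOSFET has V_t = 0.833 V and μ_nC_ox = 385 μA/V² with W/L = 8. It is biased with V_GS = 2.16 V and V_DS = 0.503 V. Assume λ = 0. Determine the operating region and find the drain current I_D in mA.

Triode; I_D = 1.67 mA

k_n = μ_nC_ox · (W/L) = 3.08 mA/V².
V_ov = V_GS − V_t = 2.16 − 0.833 = 1.33 V.
Since V_DS = 0.503 V < V_ov = 1.33 V, the device is in the triode region.
I_D = k_n [V_ov · V_DS − ½ V_DS²] = 3.08 × [1.33 × 0.503 − 0.5 × 0.503²] = 1.67 mA.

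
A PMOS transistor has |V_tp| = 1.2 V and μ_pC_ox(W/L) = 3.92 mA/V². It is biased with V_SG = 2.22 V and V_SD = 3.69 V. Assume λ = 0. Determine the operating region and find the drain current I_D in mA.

Saturation; I_D = 2.04 mA

V_ov = V_SG − |V_tp| = 2.22 − 1.2 = 1.02 V.
Since V_SD = 3.69 V ≥ V_ov = 1.02 V, the device is in saturation.
I_D = ½ k_p V_ov² = 0.5 × 3.92 × 1.02² = 2.04 mA.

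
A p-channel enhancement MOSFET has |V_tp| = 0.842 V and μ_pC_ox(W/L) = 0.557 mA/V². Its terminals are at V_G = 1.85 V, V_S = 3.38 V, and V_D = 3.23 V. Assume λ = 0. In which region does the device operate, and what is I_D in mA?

V_SG = V_S − V_G = 3.38 − 1.85 = 1.53 V; V_SD = V_S − V_D = 3.38 − 3.23 = 0.15 V.
V_ov = V_SG − |V_tp| = 1.53 − 0.842 = 0.688 V.
Since V_SD = 0.15 V < V_ov = 0.688 V, the device is in the triode region.
I_D = k_p [V_ov · V_SD − ½ V_SD²] = 0.557 × [0.688 × 0.15 − 0.5 × 0.15²] = 0.0512 mA.

Triode; I_D = 0.0512 mA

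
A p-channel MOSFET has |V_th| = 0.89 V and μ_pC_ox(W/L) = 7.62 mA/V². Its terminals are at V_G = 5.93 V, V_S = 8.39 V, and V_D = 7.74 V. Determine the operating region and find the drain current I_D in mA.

Triode; I_D = 6.17 mA

V_SG = V_S − V_G = 8.39 − 5.93 = 2.46 V; V_SD = V_S − V_D = 8.39 − 7.74 = 0.65 V.
V_ov = V_SG − |V_th| = 2.46 − 0.89 = 1.57 V.
Since V_SD = 0.65 V < V_ov = 1.57 V, the device is in the triode region.
I_D = k_p [V_ov · V_SD − ½ V_SD²] = 7.62 × [1.57 × 0.65 − 0.5 × 0.65²] = 6.17 mA.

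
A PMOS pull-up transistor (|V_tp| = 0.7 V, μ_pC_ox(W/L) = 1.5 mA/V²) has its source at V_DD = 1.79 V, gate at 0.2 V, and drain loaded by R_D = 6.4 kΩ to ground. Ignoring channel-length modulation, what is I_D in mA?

I_D = 0.247 mA

V_SG = V_DD − V_G = 1.79 − 0.2 = 1.59 V, so V_ov = 1.59 − 0.7 = 0.89 V.
Assume saturation: I_D = ½ k_p V_ov² = 0.5 × 1.5 × 0.89² = 0.594 mA, giving V_SD = V_DD − I_D R_D = 1.79 − 0.594 × 6.4 = -2.01 V.
But -2.01 V < V_ov = 0.89 V, so the device is actually in triode.
In triode I_D = k_p[V_ov V_SD − ½ V_SD²] and I_D = (V_DD − V_SD)/R_D. Equating: 4.8 V_SD² − 9.544 V_SD + 1.79 = 0, giving V_SD = 0.21 V (the root below V_ov).
I_D = (1.79 − 0.21) / 6.4 = 0.247 mA.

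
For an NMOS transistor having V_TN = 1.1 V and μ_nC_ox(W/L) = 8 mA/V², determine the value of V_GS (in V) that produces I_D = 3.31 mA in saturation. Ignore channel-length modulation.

V_GS = 2.01 V

In saturation I_D = ½ k_n (V_GS − V_TN)², so V_GS − V_TN = √(2 I_D / k_n) = √(2 × 3.31 / 8) = 0.91 V.
V_GS = 1.1 + 0.91 = 2.01 V.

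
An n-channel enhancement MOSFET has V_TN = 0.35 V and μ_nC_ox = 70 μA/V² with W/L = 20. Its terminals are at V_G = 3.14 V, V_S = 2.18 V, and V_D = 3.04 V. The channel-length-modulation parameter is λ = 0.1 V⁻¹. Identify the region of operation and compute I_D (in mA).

Saturation; I_D = 0.283 mA

V_GS = V_G − V_S = 3.14 − 2.18 = 0.96 V; V_DS = V_D − V_S = 3.04 − 2.18 = 0.86 V.
k_n = μ_nC_ox · (W/L) = 1.4 mA/V².
V_ov = V_GS − V_TN = 0.96 − 0.35 = 0.61 V.
Since V_DS = 0.86 V ≥ V_ov = 0.61 V, the device is in saturation.
I_D = ½ k_n V_ov² (1 + λ V_DS) = 0.5 × 1.4 × 0.61² × (1 + 0.1 × 0.86) = 0.283 mA.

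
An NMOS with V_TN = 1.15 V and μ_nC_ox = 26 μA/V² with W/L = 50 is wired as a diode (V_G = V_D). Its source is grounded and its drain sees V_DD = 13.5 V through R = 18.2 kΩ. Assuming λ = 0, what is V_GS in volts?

With gate tied to drain, V_GS = V_DS ≥ V_GS − V_TN, so the device is in saturation.
k_n = μ_nC_ox · (W/L) = 1.3 mA/V².
KCL at the drain: ½ k_n (V_GS − V_TN)² = (V_DD − V_GS)/R.
Let x = V_GS − 1.15. Then 11.8 x² + x − 12.35 = 0, giving x = 0.98 V (positive root), so V_GS = 2.13 V.
I_D = (V_DD − V_GS)/R = (13.5 − 2.13) / 18.2 = 0.625 mA.

V_GS = 2.13 V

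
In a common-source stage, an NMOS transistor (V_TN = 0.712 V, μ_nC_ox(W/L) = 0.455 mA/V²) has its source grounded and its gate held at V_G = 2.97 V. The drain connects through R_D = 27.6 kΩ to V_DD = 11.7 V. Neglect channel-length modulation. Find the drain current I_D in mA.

V_GS = V_G = 2.97 V, so V_ov = 2.97 − 0.712 = 2.26 V.
Assume saturation: I_D = ½ k_n V_ov² = 0.5 × 0.455 × 2.26² = 1.16 mA, giving V_DS = V_DD − I_D R_D = 11.7 − 1.16 × 27.6 = -20.3 V.
But -20.3 V < V_ov = 2.26 V, so the device is actually in triode.
In triode I_D = k_n[V_ov V_DS − ½ V_DS²] and I_D = (V_DD − V_DS)/R_D. Equating: 6.28 V_DS² − 29.36 V_DS + 11.7 = 0, giving V_DS = 0.44 V (the root below V_ov).
I_D = (11.7 − 0.44) / 27.6 = 0.408 mA.

I_D = 0.408 mA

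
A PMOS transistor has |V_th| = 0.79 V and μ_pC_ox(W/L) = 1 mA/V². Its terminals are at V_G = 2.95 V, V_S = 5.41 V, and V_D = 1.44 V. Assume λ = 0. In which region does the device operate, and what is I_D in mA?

V_SG = V_S − V_G = 5.41 − 2.95 = 2.46 V; V_SD = V_S − V_D = 5.41 − 1.44 = 3.97 V.
V_ov = V_SG − |V_th| = 2.46 − 0.79 = 1.67 V.
Since V_SD = 3.97 V ≥ V_ov = 1.67 V, the device is in saturation.
I_D = ½ k_p V_ov² = 0.5 × 1 × 1.67² = 1.39 mA.

Saturation; I_D = 1.39 mA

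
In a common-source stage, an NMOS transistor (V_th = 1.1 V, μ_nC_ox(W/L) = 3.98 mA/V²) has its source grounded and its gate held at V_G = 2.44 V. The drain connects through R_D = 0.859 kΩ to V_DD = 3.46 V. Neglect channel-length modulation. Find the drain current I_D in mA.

V_GS = V_G = 2.44 V, so V_ov = 2.44 − 1.1 = 1.34 V.
Assume saturation: I_D = ½ k_n V_ov² = 0.5 × 3.98 × 1.34² = 3.57 mA, giving V_DS = V_DD − I_D R_D = 3.46 − 3.57 × 0.859 = 0.391 V.
But 0.391 V < V_ov = 1.34 V, so the device is actually in triode.
In triode I_D = k_n[V_ov V_DS − ½ V_DS²] and I_D = (V_DD − V_DS)/R_D. Equating: 1.71 V_DS² − 5.581 V_DS + 3.46 = 0, giving V_DS = 0.832 V (the root below V_ov).
I_D = (3.46 − 0.832) / 0.859 = 3.06 mA.

I_D = 3.06 mA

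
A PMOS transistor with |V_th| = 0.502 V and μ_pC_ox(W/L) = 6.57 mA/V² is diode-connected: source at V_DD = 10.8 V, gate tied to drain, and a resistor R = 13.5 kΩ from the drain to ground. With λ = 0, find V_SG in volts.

V_SG = 0.973 V

With gate tied to drain, V_SG = V_SD ≥ V_SG − |V_th|, so the device is in saturation.
KCL at the drain: ½ k_p (V_SG − |V_th|)² = (V_DD − V_SG)/R.
Let x = V_SG − 0.502. Then 44.3 x² + x − 10.3 = 0, giving x = 0.471 V (positive root), so V_SG = 0.973 V.
I_D = (V_DD − V_SG)/R = (10.8 − 0.973) / 13.5 = 0.728 mA.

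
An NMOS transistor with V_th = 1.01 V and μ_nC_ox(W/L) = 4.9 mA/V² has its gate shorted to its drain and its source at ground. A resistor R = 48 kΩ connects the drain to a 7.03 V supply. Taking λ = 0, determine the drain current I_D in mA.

I_D = 0.121 mA

With gate tied to drain, V_GS = V_DS ≥ V_GS − V_th, so the device is in saturation.
KCL at the drain: ½ k_n (V_GS − V_th)² = (V_DD − V_GS)/R.
Let x = V_GS − 1.01. Then 118 x² + x − 6.02 = 0, giving x = 0.222 V (positive root), so V_GS = 1.23 V.
I_D = (V_DD − V_GS)/R = (7.03 − 1.23) / 48 = 0.121 mA.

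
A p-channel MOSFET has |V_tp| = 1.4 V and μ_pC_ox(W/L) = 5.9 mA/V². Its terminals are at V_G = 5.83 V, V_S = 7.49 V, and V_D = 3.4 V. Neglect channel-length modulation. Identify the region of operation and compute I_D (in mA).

V_SG = V_S − V_G = 7.49 − 5.83 = 1.66 V; V_SD = V_S − V_D = 7.49 − 3.4 = 4.09 V.
V_ov = V_SG − |V_tp| = 1.66 − 1.4 = 0.26 V.
Since V_SD = 4.09 V ≥ V_ov = 0.26 V, the device is in saturation.
I_D = ½ k_p V_ov² = 0.5 × 5.9 × 0.26² = 0.199 mA.

Saturation; I_D = 0.199 mA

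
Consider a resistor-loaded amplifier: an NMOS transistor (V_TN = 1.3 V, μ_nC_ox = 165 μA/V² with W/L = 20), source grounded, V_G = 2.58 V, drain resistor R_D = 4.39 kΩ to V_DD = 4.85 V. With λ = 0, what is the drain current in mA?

I_D = 1.04 mA

V_GS = V_G = 2.58 V, so V_ov = 2.58 − 1.3 = 1.28 V.
k_n = μ_nC_ox · (W/L) = 3.3 mA/V².
Assume saturation: I_D = ½ k_n V_ov² = 0.5 × 3.3 × 1.28² = 2.7 mA, giving V_DS = V_DD − I_D R_D = 4.85 − 2.7 × 4.39 = -7.02 V.
But -7.02 V < V_ov = 1.28 V, so the device is actually in triode.
In triode I_D = k_n[V_ov V_DS − ½ V_DS²] and I_D = (V_DD − V_DS)/R_D. Equating: 7.24 V_DS² − 19.54 V_DS + 4.85 = 0, giving V_DS = 0.277 V (the root below V_ov).
I_D = (4.85 − 0.277) / 4.39 = 1.04 mA.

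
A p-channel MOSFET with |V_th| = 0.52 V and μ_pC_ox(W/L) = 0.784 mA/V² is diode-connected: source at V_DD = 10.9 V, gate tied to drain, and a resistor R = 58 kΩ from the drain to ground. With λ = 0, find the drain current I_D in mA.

I_D = 0.168 mA

With gate tied to drain, V_SG = V_SD ≥ V_SG − |V_th|, so the device is in saturation.
KCL at the drain: ½ k_p (V_SG − |V_th|)² = (V_DD − V_SG)/R.
Let x = V_SG − 0.52. Then 22.7 x² + x − 10.38 = 0, giving x = 0.654 V (positive root), so V_SG = 1.17 V.
I_D = (V_DD − V_SG)/R = (10.9 − 1.17) / 58 = 0.168 mA.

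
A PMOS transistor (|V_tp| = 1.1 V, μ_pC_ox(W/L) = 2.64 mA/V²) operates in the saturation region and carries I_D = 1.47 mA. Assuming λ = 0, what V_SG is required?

In saturation I_D = ½ k_p (V_SG − |V_tp|)², so V_SG − |V_tp| = √(2 I_D / k_p) = √(2 × 1.47 / 2.64) = 1.06 V.
V_SG = 1.1 + 1.06 = 2.16 V.

V_SG = 2.16 V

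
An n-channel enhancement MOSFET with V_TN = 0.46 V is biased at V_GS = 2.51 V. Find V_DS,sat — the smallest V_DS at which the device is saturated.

V_DS,sat = 2.05 V

The boundary between triode and saturation is V_DS = V_GS − V_TN = V_ov.
V_ov = 2.51 − 0.46 = 2.05 V.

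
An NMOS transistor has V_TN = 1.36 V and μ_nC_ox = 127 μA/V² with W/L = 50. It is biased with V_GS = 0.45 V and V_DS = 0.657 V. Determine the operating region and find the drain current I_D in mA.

Cutoff; I_D = 0 mA

V_GS = 0.45 V < V_TN = 1.36 V, so the transistor is in cutoff.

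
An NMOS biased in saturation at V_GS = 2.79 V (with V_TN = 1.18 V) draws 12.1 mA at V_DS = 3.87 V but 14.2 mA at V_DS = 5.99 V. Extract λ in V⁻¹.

λ = 0.120 V⁻¹

With V_GS fixed, I_D ∝ (1 + λ V_DS) in saturation, so I_D2/I_D1 = (1 + λ V_DS2)/(1 + λ V_DS1).
14.2/12.1 = 1.174 = (1 + 5.99 λ)/(1 + 3.87 λ).
Solving: λ (I_D1 V_DS2 − I_D2 V_DS1) = I_D2 − I_D1, so λ = (14.2 − 12.1) / (12.1 × 5.99 − 14.2 × 3.87) = 2.1 / 17.5 = 0.12 V⁻¹.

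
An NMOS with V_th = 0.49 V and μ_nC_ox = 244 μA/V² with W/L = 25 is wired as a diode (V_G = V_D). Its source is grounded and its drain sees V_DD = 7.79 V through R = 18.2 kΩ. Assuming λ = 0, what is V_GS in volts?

V_GS = 0.844 V

With gate tied to drain, V_GS = V_DS ≥ V_GS − V_th, so the device is in saturation.
k_n = μ_nC_ox · (W/L) = 6.1 mA/V².
KCL at the drain: ½ k_n (V_GS − V_th)² = (V_DD − V_GS)/R.
Let x = V_GS − 0.49. Then 55.5 x² + x − 7.3 = 0, giving x = 0.354 V (positive root), so V_GS = 0.844 V.
I_D = (V_DD − V_GS)/R = (7.79 − 0.844) / 18.2 = 0.382 mA.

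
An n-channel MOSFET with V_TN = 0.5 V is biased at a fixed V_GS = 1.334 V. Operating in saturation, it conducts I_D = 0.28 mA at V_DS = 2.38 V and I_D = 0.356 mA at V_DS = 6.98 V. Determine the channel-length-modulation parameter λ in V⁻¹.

λ = 0.0686 V⁻¹

With V_GS fixed, I_D ∝ (1 + λ V_DS) in saturation, so I_D2/I_D1 = (1 + λ V_DS2)/(1 + λ V_DS1).
0.356/0.28 = 1.271 = (1 + 6.98 λ)/(1 + 2.38 λ).
Solving: λ (I_D1 V_DS2 − I_D2 V_DS1) = I_D2 − I_D1, so λ = (0.356 − 0.28) / (0.28 × 6.98 − 0.356 × 2.38) = 0.076 / 1.11 = 0.0686 V⁻¹.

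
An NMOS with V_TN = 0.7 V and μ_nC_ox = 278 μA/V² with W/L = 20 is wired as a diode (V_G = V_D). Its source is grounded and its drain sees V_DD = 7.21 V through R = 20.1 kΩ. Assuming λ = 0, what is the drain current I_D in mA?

With gate tied to drain, V_GS = V_DS ≥ V_GS − V_TN, so the device is in saturation.
k_n = μ_nC_ox · (W/L) = 5.56 mA/V².
KCL at the drain: ½ k_n (V_GS − V_TN)² = (V_DD − V_GS)/R.
Let x = V_GS − 0.7. Then 55.9 x² + x − 6.51 = 0, giving x = 0.332 V (positive root), so V_GS = 1.03 V.
I_D = (V_DD − V_GS)/R = (7.21 − 1.03) / 20.1 = 0.307 mA.

I_D = 0.307 mA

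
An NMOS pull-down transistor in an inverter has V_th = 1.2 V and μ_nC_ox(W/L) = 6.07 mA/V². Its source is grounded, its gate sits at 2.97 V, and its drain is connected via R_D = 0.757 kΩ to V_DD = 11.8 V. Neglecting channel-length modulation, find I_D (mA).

V_GS = V_G = 2.97 V, so V_ov = 2.97 − 1.2 = 1.77 V.
Assume saturation: I_D = ½ k_n V_ov² = 0.5 × 6.07 × 1.77² = 9.51 mA, giving V_DS = V_DD − I_D R_D = 11.8 − 9.51 × 0.757 = 4.6 V.
V_DS = 4.6 V ≥ V_ov = 1.77 V, confirming saturation.

I_D = 9.51 mA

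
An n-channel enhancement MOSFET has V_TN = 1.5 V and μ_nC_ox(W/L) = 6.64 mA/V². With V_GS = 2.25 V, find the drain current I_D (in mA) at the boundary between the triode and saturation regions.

I_D = 1.87 mA

At the boundary V_DS = V_ov = V_GS − V_TN = 2.25 − 1.5 = 0.75 V.
I_D = ½ k_n V_ov² = 0.5 × 6.64 × 0.75² = 1.87 mA.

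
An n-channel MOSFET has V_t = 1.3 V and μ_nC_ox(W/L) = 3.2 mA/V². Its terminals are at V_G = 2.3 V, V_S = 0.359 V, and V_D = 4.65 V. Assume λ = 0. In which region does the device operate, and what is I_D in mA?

Saturation; I_D = 0.657 mA

V_GS = V_G − V_S = 2.3 − 0.359 = 1.94 V; V_DS = V_D − V_S = 4.65 − 0.359 = 4.29 V.
V_ov = V_GS − V_t = 1.94 − 1.3 = 0.641 V.
Since V_DS = 4.29 V ≥ V_ov = 0.641 V, the device is in saturation.
I_D = ½ k_n V_ov² = 0.5 × 3.2 × 0.641² = 0.657 mA.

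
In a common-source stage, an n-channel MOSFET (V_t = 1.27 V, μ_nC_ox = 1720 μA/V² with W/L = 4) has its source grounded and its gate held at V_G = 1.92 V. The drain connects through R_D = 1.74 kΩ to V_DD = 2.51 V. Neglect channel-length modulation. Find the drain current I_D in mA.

V_GS = V_G = 1.92 V, so V_ov = 1.92 − 1.27 = 0.65 V.
k_n = μ_nC_ox · (W/L) = 6.88 mA/V².
Assume saturation: I_D = ½ k_n V_ov² = 0.5 × 6.88 × 0.65² = 1.45 mA, giving V_DS = V_DD − I_D R_D = 2.51 − 1.45 × 1.74 = -0.0189 V.
But -0.0189 V < V_ov = 0.65 V, so the device is actually in triode.
In triode I_D = k_n[V_ov V_DS − ½ V_DS²] and I_D = (V_DD − V_DS)/R_D. Equating: 5.99 V_DS² − 8.781 V_DS + 2.51 = 0, giving V_DS = 0.389 V (the root below V_ov).
I_D = (2.51 − 0.389) / 1.74 = 1.22 mA.

I_D = 1.22 mA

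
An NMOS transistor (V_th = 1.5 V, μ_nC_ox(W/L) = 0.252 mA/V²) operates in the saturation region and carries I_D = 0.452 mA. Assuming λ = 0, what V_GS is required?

In saturation I_D = ½ k_n (V_GS − V_th)², so V_GS − V_th = √(2 I_D / k_n) = √(2 × 0.452 / 0.252) = 1.89 V.
V_GS = 1.5 + 1.89 = 3.39 V.

V_GS = 3.39 V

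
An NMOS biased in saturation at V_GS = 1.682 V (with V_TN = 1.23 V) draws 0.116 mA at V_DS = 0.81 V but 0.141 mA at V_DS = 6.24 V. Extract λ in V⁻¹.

λ = 0.0410 V⁻¹

With V_GS fixed, I_D ∝ (1 + λ V_DS) in saturation, so I_D2/I_D1 = (1 + λ V_DS2)/(1 + λ V_DS1).
0.141/0.116 = 1.216 = (1 + 6.24 λ)/(1 + 0.81 λ).
Solving: λ (I_D1 V_DS2 − I_D2 V_DS1) = I_D2 − I_D1, so λ = (0.141 − 0.116) / (0.116 × 6.24 − 0.141 × 0.81) = 0.025 / 0.61 = 0.041 V⁻¹.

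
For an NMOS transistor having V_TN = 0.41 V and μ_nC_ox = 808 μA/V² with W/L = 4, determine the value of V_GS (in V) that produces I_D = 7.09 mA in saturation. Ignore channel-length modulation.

k_n = μ_nC_ox · (W/L) = 3.232 mA/V².
In saturation I_D = ½ k_n (V_GS − V_TN)², so V_GS − V_TN = √(2 I_D / k_n) = √(2 × 7.09 / 3.232) = 2.09 V.
V_GS = 0.41 + 2.09 = 2.5 V.

V_GS = 2.50 V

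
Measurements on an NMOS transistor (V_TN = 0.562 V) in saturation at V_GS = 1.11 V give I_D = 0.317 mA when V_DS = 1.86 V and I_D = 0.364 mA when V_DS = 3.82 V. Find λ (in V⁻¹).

λ = 0.0880 V⁻¹

With V_GS fixed, I_D ∝ (1 + λ V_DS) in saturation, so I_D2/I_D1 = (1 + λ V_DS2)/(1 + λ V_DS1).
0.364/0.317 = 1.148 = (1 + 3.82 λ)/(1 + 1.86 λ).
Solving: λ (I_D1 V_DS2 − I_D2 V_DS1) = I_D2 − I_D1, so λ = (0.364 − 0.317) / (0.317 × 3.82 − 0.364 × 1.86) = 0.047 / 0.534 = 0.088 V⁻¹.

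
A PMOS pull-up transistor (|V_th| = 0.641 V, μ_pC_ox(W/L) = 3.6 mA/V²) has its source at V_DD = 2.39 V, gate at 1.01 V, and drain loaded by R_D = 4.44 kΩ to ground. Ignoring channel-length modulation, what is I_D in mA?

V_SG = V_DD − V_G = 2.39 − 1.01 = 1.38 V, so V_ov = 1.38 − 0.641 = 0.739 V.
Assume saturation: I_D = ½ k_p V_ov² = 0.5 × 3.6 × 0.739² = 0.983 mA, giving V_SD = V_DD − I_D R_D = 2.39 − 0.983 × 4.44 = -1.97 V.
But -1.97 V < V_ov = 0.739 V, so the device is actually in triode.
In triode I_D = k_p[V_ov V_SD − ½ V_SD²] and I_D = (V_DD − V_SD)/R_D. Equating: 7.99 V_SD² − 12.81 V_SD + 2.39 = 0, giving V_SD = 0.216 V (the root below V_ov).
I_D = (2.39 − 0.216) / 4.44 = 0.49 mA.

I_D = 0.490 mA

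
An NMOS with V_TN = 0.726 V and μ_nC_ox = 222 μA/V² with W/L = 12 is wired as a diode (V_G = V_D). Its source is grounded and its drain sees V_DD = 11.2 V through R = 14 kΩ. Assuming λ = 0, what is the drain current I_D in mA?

I_D = 0.696 mA

With gate tied to drain, V_GS = V_DS ≥ V_GS − V_TN, so the device is in saturation.
k_n = μ_nC_ox · (W/L) = 2.664 mA/V².
KCL at the drain: ½ k_n (V_GS − V_TN)² = (V_DD − V_GS)/R.
Let x = V_GS − 0.726. Then 18.6 x² + x − 10.47 = 0, giving x = 0.723 V (positive root), so V_GS = 1.45 V.
I_D = (V_DD − V_GS)/R = (11.2 − 1.45) / 14 = 0.696 mA.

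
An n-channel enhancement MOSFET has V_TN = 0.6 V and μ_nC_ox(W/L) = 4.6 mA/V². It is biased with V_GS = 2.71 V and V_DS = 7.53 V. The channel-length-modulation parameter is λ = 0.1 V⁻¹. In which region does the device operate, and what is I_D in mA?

Saturation; I_D = 18.0 mA

V_ov = V_GS − V_TN = 2.71 − 0.6 = 2.11 V.
Since V_DS = 7.53 V ≥ V_ov = 2.11 V, the device is in saturation.
I_D = ½ k_n V_ov² (1 + λ V_DS) = 0.5 × 4.6 × 2.11² × (1 + 0.1 × 7.53) = 18 mA.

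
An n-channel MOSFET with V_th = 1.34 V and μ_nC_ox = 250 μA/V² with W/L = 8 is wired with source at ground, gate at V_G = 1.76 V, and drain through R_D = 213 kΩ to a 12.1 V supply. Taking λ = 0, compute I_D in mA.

V_GS = V_G = 1.76 V, so V_ov = 1.76 − 1.34 = 0.42 V.
k_n = μ_nC_ox · (W/L) = 2 mA/V².
Assume saturation: I_D = ½ k_n V_ov² = 0.5 × 2 × 0.42² = 0.176 mA, giving V_DS = V_DD − I_D R_D = 12.1 − 0.176 × 213 = -25.5 V.
But -25.5 V < V_ov = 0.42 V, so the device is actually in triode.
In triode I_D = k_n[V_ov V_DS − ½ V_DS²] and I_D = (V_DD − V_DS)/R_D. Equating: 213 V_DS² − 179.9 V_DS + 12.1 = 0, giving V_DS = 0.0737 V (the root below V_ov).
I_D = (12.1 − 0.0737) / 213 = 0.0565 mA.

I_D = 0.0565 mA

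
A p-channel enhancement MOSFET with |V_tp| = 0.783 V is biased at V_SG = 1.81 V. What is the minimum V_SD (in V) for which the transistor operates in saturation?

The boundary between triode and saturation is V_SD = V_SG − |V_tp| = V_ov.
V_ov = 1.81 − 0.783 = 1.03 V.

V_SD,sat = 1.03 V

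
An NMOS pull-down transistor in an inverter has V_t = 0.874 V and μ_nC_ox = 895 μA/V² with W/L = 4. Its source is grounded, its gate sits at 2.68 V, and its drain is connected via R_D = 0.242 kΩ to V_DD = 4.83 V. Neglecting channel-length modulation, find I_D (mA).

V_GS = V_G = 2.68 V, so V_ov = 2.68 − 0.874 = 1.81 V.
k_n = μ_nC_ox · (W/L) = 3.58 mA/V².
Assume saturation: I_D = ½ k_n V_ov² = 0.5 × 3.58 × 1.81² = 5.84 mA, giving V_DS = V_DD − I_D R_D = 4.83 − 5.84 × 0.242 = 3.42 V.
V_DS = 3.42 V ≥ V_ov = 1.81 V, confirming saturation.

I_D = 5.84 mA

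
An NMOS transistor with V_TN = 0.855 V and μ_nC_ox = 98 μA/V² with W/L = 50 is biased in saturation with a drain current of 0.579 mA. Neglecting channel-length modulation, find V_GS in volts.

V_GS = 1.34 V

k_n = μ_nC_ox · (W/L) = 4.9 mA/V².
In saturation I_D = ½ k_n (V_GS − V_TN)², so V_GS − V_TN = √(2 I_D / k_n) = √(2 × 0.579 / 4.9) = 0.486 V.
V_GS = 0.855 + 0.486 = 1.34 V.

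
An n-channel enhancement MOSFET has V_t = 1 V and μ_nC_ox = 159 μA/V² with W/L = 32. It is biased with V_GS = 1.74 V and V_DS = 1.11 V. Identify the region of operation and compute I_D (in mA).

k_n = μ_nC_ox · (W/L) = 5.088 mA/V².
V_ov = V_GS − V_t = 1.74 − 1 = 0.74 V.
Since V_DS = 1.11 V ≥ V_ov = 0.74 V, the device is in saturation.
I_D = ½ k_n V_ov² = 0.5 × 5.088 × 0.74² = 1.39 mA.

Saturation; I_D = 1.39 mA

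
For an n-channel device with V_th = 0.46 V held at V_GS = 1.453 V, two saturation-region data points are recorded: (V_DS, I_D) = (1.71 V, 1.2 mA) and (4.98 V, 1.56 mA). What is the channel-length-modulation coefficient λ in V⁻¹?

λ = 0.109 V⁻¹

With V_GS fixed, I_D ∝ (1 + λ V_DS) in saturation, so I_D2/I_D1 = (1 + λ V_DS2)/(1 + λ V_DS1).
1.56/1.2 = 1.3 = (1 + 4.98 λ)/(1 + 1.71 λ).
Solving: λ (I_D1 V_DS2 − I_D2 V_DS1) = I_D2 − I_D1, so λ = (1.56 − 1.2) / (1.2 × 4.98 − 1.56 × 1.71) = 0.36 / 3.31 = 0.109 V⁻¹.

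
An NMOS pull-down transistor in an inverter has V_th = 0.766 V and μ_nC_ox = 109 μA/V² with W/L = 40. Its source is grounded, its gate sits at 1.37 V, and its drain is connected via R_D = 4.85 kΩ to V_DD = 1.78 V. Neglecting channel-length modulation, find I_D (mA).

V_GS = V_G = 1.37 V, so V_ov = 1.37 − 0.766 = 0.604 V.
k_n = μ_nC_ox · (W/L) = 4.36 mA/V².
Assume saturation: I_D = ½ k_n V_ov² = 0.5 × 4.36 × 0.604² = 0.795 mA, giving V_DS = V_DD − I_D R_D = 1.78 − 0.795 × 4.85 = -2.08 V.
But -2.08 V < V_ov = 0.604 V, so the device is actually in triode.
In triode I_D = k_n[V_ov V_DS − ½ V_DS²] and I_D = (V_DD − V_DS)/R_D. Equating: 10.6 V_DS² − 13.77 V_DS + 1.78 = 0, giving V_DS = 0.145 V (the root below V_ov).
I_D = (1.78 − 0.145) / 4.85 = 0.337 mA.

I_D = 0.337 mA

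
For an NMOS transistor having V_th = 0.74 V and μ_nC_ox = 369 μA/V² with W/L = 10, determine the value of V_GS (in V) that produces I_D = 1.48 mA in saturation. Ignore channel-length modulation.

V_GS = 1.64 V

k_n = μ_nC_ox · (W/L) = 3.69 mA/V².
In saturation I_D = ½ k_n (V_GS − V_th)², so V_GS − V_th = √(2 I_D / k_n) = √(2 × 1.48 / 3.69) = 0.896 V.
V_GS = 0.74 + 0.896 = 1.64 V.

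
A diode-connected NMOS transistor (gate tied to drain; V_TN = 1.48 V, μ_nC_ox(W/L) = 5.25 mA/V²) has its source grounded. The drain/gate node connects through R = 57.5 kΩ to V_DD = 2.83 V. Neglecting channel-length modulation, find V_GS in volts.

With gate tied to drain, V_GS = V_DS ≥ V_GS − V_TN, so the device is in saturation.
KCL at the drain: ½ k_n (V_GS − V_TN)² = (V_DD − V_GS)/R.
Let x = V_GS − 1.48. Then 151 x² + x − 1.35 = 0, giving x = 0.0913 V (positive root), so V_GS = 1.57 V.
I_D = (V_DD − V_GS)/R = (2.83 − 1.57) / 57.5 = 0.0219 mA.

V_GS = 1.57 V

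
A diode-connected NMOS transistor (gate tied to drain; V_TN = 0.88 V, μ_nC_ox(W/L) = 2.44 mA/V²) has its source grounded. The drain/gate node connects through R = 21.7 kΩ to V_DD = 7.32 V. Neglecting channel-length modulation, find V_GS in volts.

With gate tied to drain, V_GS = V_DS ≥ V_GS − V_TN, so the device is in saturation.
KCL at the drain: ½ k_n (V_GS − V_TN)² = (V_DD − V_GS)/R.
Let x = V_GS − 0.88. Then 26.5 x² + x − 6.44 = 0, giving x = 0.475 V (positive root), so V_GS = 1.35 V.
I_D = (V_DD − V_GS)/R = (7.32 − 1.35) / 21.7 = 0.275 mA.

V_GS = 1.35 V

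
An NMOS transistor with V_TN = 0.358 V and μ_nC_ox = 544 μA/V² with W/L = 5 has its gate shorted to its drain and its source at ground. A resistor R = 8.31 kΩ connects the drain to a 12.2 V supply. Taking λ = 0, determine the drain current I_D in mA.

With gate tied to drain, V_GS = V_DS ≥ V_GS − V_TN, so the device is in saturation.
k_n = μ_nC_ox · (W/L) = 2.72 mA/V².
KCL at the drain: ½ k_n (V_GS − V_TN)² = (V_DD − V_GS)/R.
Let x = V_GS − 0.358. Then 11.3 x² + x − 11.84 = 0, giving x = 0.98 V (positive root), so V_GS = 1.34 V.
I_D = (V_DD − V_GS)/R = (12.2 − 1.34) / 8.31 = 1.31 mA.

I_D = 1.31 mA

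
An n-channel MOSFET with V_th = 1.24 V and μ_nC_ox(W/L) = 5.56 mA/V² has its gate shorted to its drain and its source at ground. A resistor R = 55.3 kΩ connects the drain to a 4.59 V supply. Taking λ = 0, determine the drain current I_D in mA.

I_D = 0.0580 mA

With gate tied to drain, V_GS = V_DS ≥ V_GS − V_th, so the device is in saturation.
KCL at the drain: ½ k_n (V_GS − V_th)² = (V_DD − V_GS)/R.
Let x = V_GS − 1.24. Then 154 x² + x − 3.35 = 0, giving x = 0.144 V (positive root), so V_GS = 1.38 V.
I_D = (V_DD − V_GS)/R = (4.59 − 1.38) / 55.3 = 0.058 mA.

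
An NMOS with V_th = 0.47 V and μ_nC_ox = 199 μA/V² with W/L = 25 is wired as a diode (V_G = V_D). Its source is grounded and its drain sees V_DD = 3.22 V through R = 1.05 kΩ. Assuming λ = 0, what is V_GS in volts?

With gate tied to drain, V_GS = V_DS ≥ V_GS − V_th, so the device is in saturation.
k_n = μ_nC_ox · (W/L) = 4.975 mA/V².
KCL at the drain: ½ k_n (V_GS − V_th)² = (V_DD − V_GS)/R.
Let x = V_GS − 0.47. Then 2.61 x² + x − 2.75 = 0, giving x = 0.852 V (positive root), so V_GS = 1.32 V.
I_D = (V_DD − V_GS)/R = (3.22 − 1.32) / 1.05 = 1.81 mA.

V_GS = 1.32 V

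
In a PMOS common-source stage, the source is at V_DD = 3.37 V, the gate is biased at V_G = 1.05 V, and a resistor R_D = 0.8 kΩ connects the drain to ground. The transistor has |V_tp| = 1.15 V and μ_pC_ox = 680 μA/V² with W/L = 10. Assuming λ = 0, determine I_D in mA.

I_D = 3.48 mA

V_SG = V_DD − V_G = 3.37 − 1.05 = 2.32 V, so V_ov = 2.32 − 1.15 = 1.17 V.
k_p = μ_pC_ox · (W/L) = 6.8 mA/V².
Assume saturation: I_D = ½ k_p V_ov² = 0.5 × 6.8 × 1.17² = 4.65 mA, giving V_SD = V_DD − I_D R_D = 3.37 − 4.65 × 0.8 = -0.353 V.
But -0.353 V < V_ov = 1.17 V, so the device is actually in triode.
In triode I_D = k_p[V_ov V_SD − ½ V_SD²] and I_D = (V_DD − V_SD)/R_D. Equating: 2.72 V_SD² − 7.365 V_SD + 3.37 = 0, giving V_SD = 0.583 V (the root below V_ov).
I_D = (3.37 − 0.583) / 0.8 = 3.48 mA.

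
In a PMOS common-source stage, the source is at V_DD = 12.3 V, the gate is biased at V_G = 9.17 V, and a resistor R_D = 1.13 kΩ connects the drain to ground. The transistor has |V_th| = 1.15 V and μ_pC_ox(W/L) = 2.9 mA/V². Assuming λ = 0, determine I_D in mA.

I_D = 5.68 mA

V_SG = V_DD − V_G = 12.3 − 9.17 = 3.13 V, so V_ov = 3.13 − 1.15 = 1.98 V.
Assume saturation: I_D = ½ k_p V_ov² = 0.5 × 2.9 × 1.98² = 5.68 mA, giving V_SD = V_DD − I_D R_D = 12.3 − 5.68 × 1.13 = 5.88 V.
V_SD = 5.88 V ≥ V_ov = 1.98 V, confirming saturation.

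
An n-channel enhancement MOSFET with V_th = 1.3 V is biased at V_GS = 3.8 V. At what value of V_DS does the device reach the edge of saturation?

The boundary between triode and saturation is V_DS = V_GS − V_th = V_ov.
V_ov = 3.8 − 1.3 = 2.5 V.

V_DS,sat = 2.50 V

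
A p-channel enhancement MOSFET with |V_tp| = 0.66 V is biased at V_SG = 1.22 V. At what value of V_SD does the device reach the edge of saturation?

V_SD,sat = 0.560 V

The boundary between triode and saturation is V_SD = V_SG − |V_tp| = V_ov.
V_ov = 1.22 − 0.66 = 0.56 V.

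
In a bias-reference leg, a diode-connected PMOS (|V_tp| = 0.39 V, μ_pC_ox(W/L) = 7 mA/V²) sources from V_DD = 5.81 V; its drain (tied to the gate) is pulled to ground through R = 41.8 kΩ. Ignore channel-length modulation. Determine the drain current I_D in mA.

With gate tied to drain, V_SG = V_SD ≥ V_SG − |V_tp|, so the device is in saturation.
KCL at the drain: ½ k_p (V_SG − |V_tp|)² = (V_DD − V_SG)/R.
Let x = V_SG − 0.39. Then 146 x² + x − 5.42 = 0, giving x = 0.189 V (positive root), so V_SG = 0.579 V.
I_D = (V_DD − V_SG)/R = (5.81 − 0.579) / 41.8 = 0.125 mA.

I_D = 0.125 mA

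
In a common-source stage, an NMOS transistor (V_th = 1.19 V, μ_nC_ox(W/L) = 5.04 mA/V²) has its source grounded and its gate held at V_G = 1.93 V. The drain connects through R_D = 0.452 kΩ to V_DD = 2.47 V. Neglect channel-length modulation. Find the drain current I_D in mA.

I_D = 1.38 mA

V_GS = V_G = 1.93 V, so V_ov = 1.93 − 1.19 = 0.74 V.
Assume saturation: I_D = ½ k_n V_ov² = 0.5 × 5.04 × 0.74² = 1.38 mA, giving V_DS = V_DD − I_D R_D = 2.47 − 1.38 × 0.452 = 1.85 V.
V_DS = 1.85 V ≥ V_ov = 0.74 V, confirming saturation.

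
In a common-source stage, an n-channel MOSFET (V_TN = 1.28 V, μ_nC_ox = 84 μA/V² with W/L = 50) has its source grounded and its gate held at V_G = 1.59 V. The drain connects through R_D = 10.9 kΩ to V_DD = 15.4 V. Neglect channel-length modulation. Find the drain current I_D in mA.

I_D = 0.202 mA

V_GS = V_G = 1.59 V, so V_ov = 1.59 − 1.28 = 0.31 V.
k_n = μ_nC_ox · (W/L) = 4.2 mA/V².
Assume saturation: I_D = ½ k_n V_ov² = 0.5 × 4.2 × 0.31² = 0.202 mA, giving V_DS = V_DD − I_D R_D = 15.4 − 0.202 × 10.9 = 13.2 V.
V_DS = 13.2 V ≥ V_ov = 0.31 V, confirming saturation.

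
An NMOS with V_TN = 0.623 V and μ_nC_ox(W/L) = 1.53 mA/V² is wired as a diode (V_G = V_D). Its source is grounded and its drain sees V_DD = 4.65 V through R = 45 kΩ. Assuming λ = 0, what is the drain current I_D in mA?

With gate tied to drain, V_GS = V_DS ≥ V_GS − V_TN, so the device is in saturation.
KCL at the drain: ½ k_n (V_GS − V_TN)² = (V_DD − V_GS)/R.
Let x = V_GS − 0.623. Then 34.4 x² + x − 4.027 = 0, giving x = 0.328 V (positive root), so V_GS = 0.951 V.
I_D = (V_DD − V_GS)/R = (4.65 − 0.951) / 45 = 0.0822 mA.

I_D = 0.0822 mA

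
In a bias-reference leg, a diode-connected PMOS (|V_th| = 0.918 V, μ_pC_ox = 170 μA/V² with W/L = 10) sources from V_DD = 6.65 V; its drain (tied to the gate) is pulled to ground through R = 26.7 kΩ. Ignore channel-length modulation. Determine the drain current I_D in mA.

I_D = 0.197 mA

With gate tied to drain, V_SG = V_SD ≥ V_SG − |V_th|, so the device is in saturation.
k_p = μ_pC_ox · (W/L) = 1.7 mA/V².
KCL at the drain: ½ k_p (V_SG − |V_th|)² = (V_DD − V_SG)/R.
Let x = V_SG − 0.918. Then 22.7 x² + x − 5.732 = 0, giving x = 0.481 V (positive root), so V_SG = 1.4 V.
I_D = (V_DD − V_SG)/R = (6.65 − 1.4) / 26.7 = 0.197 mA.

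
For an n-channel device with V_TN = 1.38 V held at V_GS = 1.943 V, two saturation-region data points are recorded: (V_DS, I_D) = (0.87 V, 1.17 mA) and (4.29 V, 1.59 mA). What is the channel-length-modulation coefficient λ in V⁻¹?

λ = 0.116 V⁻¹

With V_GS fixed, I_D ∝ (1 + λ V_DS) in saturation, so I_D2/I_D1 = (1 + λ V_DS2)/(1 + λ V_DS1).
1.59/1.17 = 1.359 = (1 + 4.29 λ)/(1 + 0.87 λ).
Solving: λ (I_D1 V_DS2 − I_D2 V_DS1) = I_D2 − I_D1, so λ = (1.59 − 1.17) / (1.17 × 4.29 − 1.59 × 0.87) = 0.42 / 3.64 = 0.116 V⁻¹.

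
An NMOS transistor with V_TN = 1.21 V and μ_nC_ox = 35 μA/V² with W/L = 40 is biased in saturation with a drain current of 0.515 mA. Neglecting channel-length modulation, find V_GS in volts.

V_GS = 2.07 V

k_n = μ_nC_ox · (W/L) = 1.4 mA/V².
In saturation I_D = ½ k_n (V_GS − V_TN)², so V_GS − V_TN = √(2 I_D / k_n) = √(2 × 0.515 / 1.4) = 0.858 V.
V_GS = 1.21 + 0.858 = 2.07 V.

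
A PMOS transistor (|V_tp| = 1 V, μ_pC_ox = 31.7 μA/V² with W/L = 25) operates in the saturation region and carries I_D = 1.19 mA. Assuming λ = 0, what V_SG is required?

k_p = μ_pC_ox · (W/L) = 0.7925 mA/V².
In saturation I_D = ½ k_p (V_SG − |V_tp|)², so V_SG − |V_tp| = √(2 I_D / k_p) = √(2 × 1.19 / 0.7925) = 1.73 V.
V_SG = 1 + 1.73 = 2.73 V.

V_SG = 2.73 V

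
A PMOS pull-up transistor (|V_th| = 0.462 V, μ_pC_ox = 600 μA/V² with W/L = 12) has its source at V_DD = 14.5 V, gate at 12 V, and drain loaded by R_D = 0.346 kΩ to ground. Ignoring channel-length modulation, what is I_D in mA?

V_SG = V_DD − V_G = 14.5 − 12 = 2.5 V, so V_ov = 2.5 − 0.462 = 2.04 V.
k_p = μ_pC_ox · (W/L) = 7.2 mA/V².
Assume saturation: I_D = ½ k_p V_ov² = 0.5 × 7.2 × 2.04² = 15 mA, giving V_SD = V_DD − I_D R_D = 14.5 − 15 × 0.346 = 9.33 V.
V_SD = 9.33 V ≥ V_ov = 2.04 V, confirming saturation.

I_D = 15.0 mA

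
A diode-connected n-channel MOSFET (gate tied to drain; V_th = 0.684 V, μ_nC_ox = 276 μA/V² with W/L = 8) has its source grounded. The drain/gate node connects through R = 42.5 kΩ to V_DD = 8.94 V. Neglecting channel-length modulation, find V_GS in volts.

With gate tied to drain, V_GS = V_DS ≥ V_GS − V_th, so the device is in saturation.
k_n = μ_nC_ox · (W/L) = 2.208 mA/V².
KCL at the drain: ½ k_n (V_GS − V_th)² = (V_DD − V_GS)/R.
Let x = V_GS − 0.684. Then 46.9 x² + x − 8.256 = 0, giving x = 0.409 V (positive root), so V_GS = 1.09 V.
I_D = (V_DD − V_GS)/R = (8.94 − 1.09) / 42.5 = 0.185 mA.

V_GS = 1.09 V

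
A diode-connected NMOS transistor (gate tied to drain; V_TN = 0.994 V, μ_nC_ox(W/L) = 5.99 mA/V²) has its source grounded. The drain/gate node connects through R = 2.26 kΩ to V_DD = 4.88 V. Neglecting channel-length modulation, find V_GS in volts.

With gate tied to drain, V_GS = V_DS ≥ V_GS − V_TN, so the device is in saturation.
KCL at the drain: ½ k_n (V_GS − V_TN)² = (V_DD − V_GS)/R.
Let x = V_GS − 0.994. Then 6.77 x² + x − 3.886 = 0, giving x = 0.687 V (positive root), so V_GS = 1.68 V.
I_D = (V_DD − V_GS)/R = (4.88 − 1.68) / 2.26 = 1.42 mA.

V_GS = 1.68 V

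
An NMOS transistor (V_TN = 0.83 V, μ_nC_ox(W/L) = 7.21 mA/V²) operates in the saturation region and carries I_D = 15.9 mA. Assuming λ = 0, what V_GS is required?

In saturation I_D = ½ k_n (V_GS − V_TN)², so V_GS − V_TN = √(2 I_D / k_n) = √(2 × 15.9 / 7.21) = 2.1 V.
V_GS = 0.83 + 2.1 = 2.93 V.

V_GS = 2.93 V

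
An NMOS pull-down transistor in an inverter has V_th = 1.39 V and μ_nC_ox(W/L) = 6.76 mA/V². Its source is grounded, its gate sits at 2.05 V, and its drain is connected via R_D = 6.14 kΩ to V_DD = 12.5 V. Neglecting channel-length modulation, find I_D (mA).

V_GS = V_G = 2.05 V, so V_ov = 2.05 − 1.39 = 0.66 V.
Assume saturation: I_D = ½ k_n V_ov² = 0.5 × 6.76 × 0.66² = 1.47 mA, giving V_DS = V_DD − I_D R_D = 12.5 − 1.47 × 6.14 = 3.46 V.
V_DS = 3.46 V ≥ V_ov = 0.66 V, confirming saturation.

I_D = 1.47 mA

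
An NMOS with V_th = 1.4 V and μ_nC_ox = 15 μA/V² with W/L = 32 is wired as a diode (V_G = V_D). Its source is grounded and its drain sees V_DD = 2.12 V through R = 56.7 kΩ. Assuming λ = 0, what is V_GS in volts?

With gate tied to drain, V_GS = V_DS ≥ V_GS − V_th, so the device is in saturation.
k_n = μ_nC_ox · (W/L) = 0.48 mA/V².
KCL at the drain: ½ k_n (V_GS − V_th)² = (V_DD − V_GS)/R.
Let x = V_GS − 1.4. Then 13.6 x² + x − 0.72 = 0, giving x = 0.196 V (positive root), so V_GS = 1.6 V.
I_D = (V_DD − V_GS)/R = (2.12 − 1.6) / 56.7 = 0.00924 mA.

V_GS = 1.60 V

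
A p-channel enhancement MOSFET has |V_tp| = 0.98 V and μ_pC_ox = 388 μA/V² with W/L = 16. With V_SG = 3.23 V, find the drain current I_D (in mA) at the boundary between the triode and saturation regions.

I_D = 15.7 mA

At the boundary V_SD = V_ov = V_SG − |V_tp| = 3.23 − 0.98 = 2.25 V.
k_p = μ_pC_ox · (W/L) = 6.208 mA/V².
I_D = ½ k_p V_ov² = 0.5 × 6.208 × 2.25² = 15.7 mA.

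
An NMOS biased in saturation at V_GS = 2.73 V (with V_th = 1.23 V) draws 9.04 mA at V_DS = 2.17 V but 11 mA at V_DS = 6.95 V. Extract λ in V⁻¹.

With V_GS fixed, I_D ∝ (1 + λ V_DS) in saturation, so I_D2/I_D1 = (1 + λ V_DS2)/(1 + λ V_DS1).
11/9.04 = 1.217 = (1 + 6.95 λ)/(1 + 2.17 λ).
Solving: λ (I_D1 V_DS2 − I_D2 V_DS1) = I_D2 − I_D1, so λ = (11 − 9.04) / (9.04 × 6.95 − 11 × 2.17) = 1.96 / 39 = 0.0503 V⁻¹.

λ = 0.0503 V⁻¹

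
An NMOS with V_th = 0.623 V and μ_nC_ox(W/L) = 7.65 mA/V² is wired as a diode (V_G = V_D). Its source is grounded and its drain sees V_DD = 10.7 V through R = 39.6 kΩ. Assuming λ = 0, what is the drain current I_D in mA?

I_D = 0.248 mA

With gate tied to drain, V_GS = V_DS ≥ V_GS − V_th, so the device is in saturation.
KCL at the drain: ½ k_n (V_GS − V_th)² = (V_DD − V_GS)/R.
Let x = V_GS − 0.623. Then 151 x² + x − 10.08 = 0, giving x = 0.255 V (positive root), so V_GS = 0.878 V.
I_D = (V_DD − V_GS)/R = (10.7 − 0.878) / 39.6 = 0.248 mA.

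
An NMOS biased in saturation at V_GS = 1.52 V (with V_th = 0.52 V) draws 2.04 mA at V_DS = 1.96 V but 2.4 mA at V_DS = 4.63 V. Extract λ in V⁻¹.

λ = 0.0759 V⁻¹

With V_GS fixed, I_D ∝ (1 + λ V_DS) in saturation, so I_D2/I_D1 = (1 + λ V_DS2)/(1 + λ V_DS1).
2.4/2.04 = 1.176 = (1 + 4.63 λ)/(1 + 1.96 λ).
Solving: λ (I_D1 V_DS2 − I_D2 V_DS1) = I_D2 − I_D1, so λ = (2.4 − 2.04) / (2.04 × 4.63 − 2.4 × 1.96) = 0.36 / 4.74 = 0.0759 V⁻¹.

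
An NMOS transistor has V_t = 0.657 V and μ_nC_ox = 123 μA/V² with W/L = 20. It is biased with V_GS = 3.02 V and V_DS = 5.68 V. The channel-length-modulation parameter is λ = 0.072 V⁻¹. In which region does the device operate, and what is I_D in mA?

k_n = μ_nC_ox · (W/L) = 2.46 mA/V².
V_ov = V_GS − V_t = 3.02 − 0.657 = 2.36 V.
Since V_DS = 5.68 V ≥ V_ov = 2.36 V, the device is in saturation.
I_D = ½ k_n V_ov² (1 + λ V_DS) = 0.5 × 2.46 × 2.36² × (1 + 0.072 × 5.68) = 9.68 mA.

Saturation; I_D = 9.68 mA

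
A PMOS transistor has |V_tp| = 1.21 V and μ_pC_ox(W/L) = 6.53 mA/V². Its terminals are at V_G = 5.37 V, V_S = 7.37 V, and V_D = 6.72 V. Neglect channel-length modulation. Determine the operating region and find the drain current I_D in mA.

V_SG = V_S − V_G = 7.37 − 5.37 = 2 V; V_SD = V_S − V_D = 7.37 − 6.72 = 0.65 V.
V_ov = V_SG − |V_tp| = 2 − 1.21 = 0.79 V.
Since V_SD = 0.65 V < V_ov = 0.79 V, the device is in the triode region.
I_D = k_p [V_ov · V_SD − ½ V_SD²] = 6.53 × [0.79 × 0.65 − 0.5 × 0.65²] = 1.97 mA.

Triode; I_D = 1.97 mA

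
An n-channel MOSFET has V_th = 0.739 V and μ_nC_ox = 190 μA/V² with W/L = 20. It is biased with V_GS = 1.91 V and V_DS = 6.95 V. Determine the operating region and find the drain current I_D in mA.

k_n = μ_nC_ox · (W/L) = 3.8 mA/V².
V_ov = V_GS − V_th = 1.91 − 0.739 = 1.17 V.
Since V_DS = 6.95 V ≥ V_ov = 1.17 V, the device is in saturation.
I_D = ½ k_n V_ov² = 0.5 × 3.8 × 1.17² = 2.61 mA.

Saturation; I_D = 2.61 mA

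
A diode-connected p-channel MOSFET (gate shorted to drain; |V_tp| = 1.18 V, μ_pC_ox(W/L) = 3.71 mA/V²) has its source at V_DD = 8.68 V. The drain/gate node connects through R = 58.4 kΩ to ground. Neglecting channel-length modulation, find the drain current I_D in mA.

With gate tied to drain, V_SG = V_SD ≥ V_SG − |V_tp|, so the device is in saturation.
KCL at the drain: ½ k_p (V_SG − |V_tp|)² = (V_DD − V_SG)/R.
Let x = V_SG − 1.18. Then 108 x² + x − 7.5 = 0, giving x = 0.259 V (positive root), so V_SG = 1.44 V.
I_D = (V_DD − V_SG)/R = (8.68 − 1.44) / 58.4 = 0.124 mA.

I_D = 0.124 mA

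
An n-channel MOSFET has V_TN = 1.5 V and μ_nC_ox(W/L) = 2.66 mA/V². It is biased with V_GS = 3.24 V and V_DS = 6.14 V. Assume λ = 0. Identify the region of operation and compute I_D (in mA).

V_ov = V_GS − V_TN = 3.24 − 1.5 = 1.74 V.
Since V_DS = 6.14 V ≥ V_ov = 1.74 V, the device is in saturation.
I_D = ½ k_n V_ov² = 0.5 × 2.66 × 1.74² = 4.03 mA.

Saturation; I_D = 4.03 mA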